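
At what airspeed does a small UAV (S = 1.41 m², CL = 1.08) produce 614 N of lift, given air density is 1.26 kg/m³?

v = 25.3 m/s

L = ½ρv²S·CL ⇒ v = √(2L/(ρ·S·CL))
v = √(2 × 614 / (1.26 × 1.41 × 1.08)) = √640 = 25.3 m/s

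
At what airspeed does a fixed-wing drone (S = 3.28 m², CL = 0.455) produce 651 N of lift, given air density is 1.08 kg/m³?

v = 28.4 m/s

L = ½ρv²S·CL ⇒ v = √(2L/(ρ·S·CL))
v = √(2 × 651 / (1.08 × 3.28 × 0.455)) = √807.8 = 28.4 m/s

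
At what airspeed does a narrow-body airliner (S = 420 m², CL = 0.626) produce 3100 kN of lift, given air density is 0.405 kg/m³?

L = ½ρv²S·CL ⇒ v = √(2L/(ρ·S·CL))
v = √(2 × 3.1×10^6 / (0.405 × 420 × 0.626)) = √58230 = 241 m/s

v = 241 m/s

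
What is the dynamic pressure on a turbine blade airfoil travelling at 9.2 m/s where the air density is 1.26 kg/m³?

q = 53.3 Pa

q = ½ρv² = ½ × 1.26 × 9.2² = 53.3 Pa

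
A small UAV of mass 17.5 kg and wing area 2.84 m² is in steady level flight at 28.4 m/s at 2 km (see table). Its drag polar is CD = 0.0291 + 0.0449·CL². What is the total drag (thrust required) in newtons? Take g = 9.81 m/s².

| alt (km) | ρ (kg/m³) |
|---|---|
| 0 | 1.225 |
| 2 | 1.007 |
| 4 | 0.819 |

At 2 km, from the table: ρ = 1.007 kg/m³.
Level flight ⇒ L = W = m·g = 17.5 × 9.81 = 171.68 N.
q = ½ρv² = ½ × 1.007 × 28.4² = 406.1 Pa.
CL = 2W/(ρv²S) = 2×171.68/(1.007×28.4²×2.84) = 0.1489.
CD = 0.0291 + 0.0449 × 0.1489² = 0.03009.
D = q·S·CD = 406.1 × 2.84 × 0.03009 = 34.71 N

D = 34.7 N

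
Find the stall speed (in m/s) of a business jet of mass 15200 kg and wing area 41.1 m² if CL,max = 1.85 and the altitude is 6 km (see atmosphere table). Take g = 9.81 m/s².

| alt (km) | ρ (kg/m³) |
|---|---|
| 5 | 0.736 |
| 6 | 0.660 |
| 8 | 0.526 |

V_stall = 77.1 m/s

At 6 km, from the table: ρ = 0.660 kg/m³.
Stall occurs when L = W at CL,max. W = mg = 15200 × 9.81 = 1.491×10^5 N.
From L = ½ρV²S·CL,max = W: V_stall = √(2W/(ρSCL,max)) = √(2·1.491×10^5/(0.66·41.1·1.85))
V_stall = √5943 = 77.1 m/s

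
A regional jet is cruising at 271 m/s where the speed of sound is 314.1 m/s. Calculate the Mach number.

M = v/a = 271 / 314.1 = 0.863

M = 0.863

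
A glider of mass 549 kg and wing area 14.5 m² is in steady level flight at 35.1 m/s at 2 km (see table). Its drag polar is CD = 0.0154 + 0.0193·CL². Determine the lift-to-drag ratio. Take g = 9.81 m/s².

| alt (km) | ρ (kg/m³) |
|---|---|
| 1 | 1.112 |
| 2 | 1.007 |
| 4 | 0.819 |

L/D = 26.8

At 2 km, from the table: ρ = 1.007 kg/m³.
Weight W = mg = 549 × 9.81 = 5385.7 N; in level flight L = W.
Dynamic pressure q = 0.5 × 1.007 × 35.1² = 620.3 Pa.
CL = 2W/(ρv²S) = 2×5385.7/(1.007×35.1²×14.5) = 0.5988.
CD = 0.0154 + 0.0193 × 0.5988² = 0.02232.
L/D = CL/CD = 0.5988 / 0.02232 = 26.8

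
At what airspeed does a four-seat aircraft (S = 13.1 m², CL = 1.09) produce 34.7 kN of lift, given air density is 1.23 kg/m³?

v = 62.9 m/s

L = ½ρv²S·CL ⇒ v = √(2L/(ρ·S·CL))
v = √(2 × 34700 / (1.23 × 13.1 × 1.09)) = √3951 = 62.9 m/s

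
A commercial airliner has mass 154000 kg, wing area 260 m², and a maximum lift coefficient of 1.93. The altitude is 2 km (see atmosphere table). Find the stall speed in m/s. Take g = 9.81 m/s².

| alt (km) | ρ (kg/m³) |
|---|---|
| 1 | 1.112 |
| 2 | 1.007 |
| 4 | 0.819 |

V_stall = 77.3 m/s

At 2 km, from the table: ρ = 1.007 kg/m³.
Stall occurs when L = W at CL,max. W = mg = 154000 × 9.81 = 1.511×10^6 N.
From L = ½ρV²S·CL,max = W: V_stall = √(2W/(ρSCL,max)) = √(2·1.511×10^6/(1.007·260·1.93))
V_stall = √5979 = 77.3 m/s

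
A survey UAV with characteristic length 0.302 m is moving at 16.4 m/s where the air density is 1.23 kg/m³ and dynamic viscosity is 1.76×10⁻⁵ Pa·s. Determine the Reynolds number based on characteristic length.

Re = ρ·v·c/μ = 1.23 × 16.4 × 0.302 / (1.76×10⁻⁵) = 3.46×10^5

Re = 3.46×10^5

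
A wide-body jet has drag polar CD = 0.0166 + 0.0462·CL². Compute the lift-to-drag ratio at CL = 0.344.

L/D = 15.6

CD = 0.0166 + 0.0462 × 0.344² = 0.02207
L/D = CL/CD = 0.344 / 0.02207 = 15.6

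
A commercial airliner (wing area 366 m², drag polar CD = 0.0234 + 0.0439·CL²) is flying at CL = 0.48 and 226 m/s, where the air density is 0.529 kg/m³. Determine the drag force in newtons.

CD = 0.0234 + 0.0439 × 0.48² = 0.03351
D = ½ρv²S·CD = ½ × 0.529 × 226² × 366 × 0.03351 = 1.66×10^5 N

D = 1.66×10^5 N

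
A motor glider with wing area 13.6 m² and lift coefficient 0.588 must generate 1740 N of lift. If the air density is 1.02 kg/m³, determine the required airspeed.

L = ½ρv²S·CL ⇒ v = √(2L/(ρ·S·CL))
v = √(2 × 1740 / (1.02 × 13.6 × 0.588)) = √426.6 = 20.7 m/s

v = 20.7 m/s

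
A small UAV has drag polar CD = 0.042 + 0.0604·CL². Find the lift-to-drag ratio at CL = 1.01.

CD = 0.042 + 0.0604 × 1.01² = 0.1036
L/D = CL/CD = 1.01 / 0.1036 = 9.75

L/D = 9.75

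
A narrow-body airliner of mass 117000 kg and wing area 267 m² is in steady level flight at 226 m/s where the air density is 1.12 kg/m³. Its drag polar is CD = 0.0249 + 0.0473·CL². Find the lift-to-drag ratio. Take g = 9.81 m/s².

L/D = 5.79

In steady level flight, lift balances weight: W = mg = 117000 × 9.81 = 1.1478×10^6 N.
Dynamic pressure q = 0.5 × 1.12 × 226² = 28600 Pa.
CL = 2W/(ρv²S) = 2×1.1478×10^6/(1.12×226²×267) = 0.1503.
CD = 0.0249 + 0.0473 × 0.1503² = 0.02597.
L/D = CL/CD = 0.1503 / 0.02597 = 5.79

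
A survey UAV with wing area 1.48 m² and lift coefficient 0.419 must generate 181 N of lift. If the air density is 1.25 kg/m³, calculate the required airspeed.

v = 21.6 m/s

L = ½ρv²S·CL ⇒ v = √(2L/(ρ·S·CL))
v = √(2 × 181 / (1.25 × 1.48 × 0.419)) = √467 = 21.6 m/s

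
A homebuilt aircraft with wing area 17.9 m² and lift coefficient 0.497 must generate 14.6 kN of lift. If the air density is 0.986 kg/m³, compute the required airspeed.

v = 57.7 m/s

L = ½ρv²S·CL ⇒ v = √(2L/(ρ·S·CL))
v = √(2 × 14600 / (0.986 × 17.9 × 0.497)) = √3329 = 57.7 m/s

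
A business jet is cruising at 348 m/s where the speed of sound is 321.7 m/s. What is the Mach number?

M = v/a = 348 / 321.7 = 1.08

M = 1.08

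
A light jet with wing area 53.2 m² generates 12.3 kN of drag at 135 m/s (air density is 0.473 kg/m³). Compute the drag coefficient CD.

From D = ½ρv²S·CD, rearranging gives CD = 2D/(ρv²S).
CD = 2 × 12300 / (0.473 × 135² × 53.2) = 0.0536

CD = 0.0536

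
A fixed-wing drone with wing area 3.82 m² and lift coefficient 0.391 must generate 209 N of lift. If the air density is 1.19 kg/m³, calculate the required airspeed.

L = ½ρv²S·CL ⇒ v = √(2L/(ρ·S·CL))
v = √(2 × 209 / (1.19 × 3.82 × 0.391)) = √235.2 = 15.3 m/s

v = 15.3 m/s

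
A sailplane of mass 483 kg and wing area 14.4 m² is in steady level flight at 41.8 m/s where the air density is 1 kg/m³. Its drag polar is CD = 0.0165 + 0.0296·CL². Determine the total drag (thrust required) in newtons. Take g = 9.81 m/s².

D = 260 N

Weight W = mg = 483 × 9.81 = 4738.2 N; in level flight L = W.
Dynamic pressure q = 0.5 × 1 × 41.8² = 873.6 Pa.
CL = 2W/(ρv²S) = 2×4738.2/(1×41.8²×14.4) = 0.3766.
CD = 0.0165 + 0.0296 × 0.3766² = 0.0207.
D = q·S·CD = 873.6 × 14.4 × 0.0207 = 260.4 N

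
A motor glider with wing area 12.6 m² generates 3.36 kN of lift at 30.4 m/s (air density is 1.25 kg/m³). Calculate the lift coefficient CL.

From L = ½ρv²S·CL, rearranging gives CL = 2L/(ρv²S).
CL = 2 × 3360 / (1.25 × 30.4² × 12.6) = 0.462

CL = 0.462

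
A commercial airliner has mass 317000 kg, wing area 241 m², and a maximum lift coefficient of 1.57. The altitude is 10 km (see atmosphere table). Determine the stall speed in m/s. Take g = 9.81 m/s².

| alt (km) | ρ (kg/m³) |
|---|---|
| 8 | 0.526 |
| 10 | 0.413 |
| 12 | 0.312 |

V_stall = 200 m/s

At 10 km, from the table: ρ = 0.413 kg/m³.
At stall, lift equals weight: L = W = m·g = 317000 × 9.81 = 3.11×10^6 N.
From L = ½ρV²S·CL,max = W: V_stall = √(2W/(ρSCL,max)) = √(2·3.11×10^6/(0.413·241·1.57))
V_stall = √39800 = 200 m/s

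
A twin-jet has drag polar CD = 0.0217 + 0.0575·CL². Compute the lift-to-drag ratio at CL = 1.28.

L/D = 11

CD = 0.0217 + 0.0575 × 1.28² = 0.1159
L/D = CL/CD = 1.28 / 0.1159 = 11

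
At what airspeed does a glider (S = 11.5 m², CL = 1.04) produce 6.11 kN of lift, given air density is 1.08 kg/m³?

L = ½ρv²S·CL ⇒ v = √(2L/(ρ·S·CL))
v = √(2 × 6110 / (1.08 × 11.5 × 1.04)) = √946.1 = 30.8 m/s

v = 30.8 m/s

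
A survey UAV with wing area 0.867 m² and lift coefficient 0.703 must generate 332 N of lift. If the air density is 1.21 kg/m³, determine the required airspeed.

v = 30 m/s

L = ½ρv²S·CL ⇒ v = √(2L/(ρ·S·CL))
v = √(2 × 332 / (1.21 × 0.867 × 0.703)) = √900.3 = 30 m/s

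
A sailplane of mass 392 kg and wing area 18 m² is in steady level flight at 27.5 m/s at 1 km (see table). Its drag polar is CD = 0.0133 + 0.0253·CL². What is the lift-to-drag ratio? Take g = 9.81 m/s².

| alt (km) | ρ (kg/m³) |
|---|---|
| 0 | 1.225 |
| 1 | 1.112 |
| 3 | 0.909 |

At 1 km, from the table: ρ = 1.112 kg/m³.
Weight W = mg = 392 × 9.81 = 3845.5 N; in level flight L = W.
q = ½ρv² = ½ × 1.112 × 27.5² = 420.5 Pa.
CL = W/(q·S) = 3845.5 / (420.5 × 18) = 0.5081.
CD = 0.0133 + 0.0253 × 0.5081² = 0.01983.
L/D = CL/CD = 0.5081 / 0.01983 = 25.6

L/D = 25.6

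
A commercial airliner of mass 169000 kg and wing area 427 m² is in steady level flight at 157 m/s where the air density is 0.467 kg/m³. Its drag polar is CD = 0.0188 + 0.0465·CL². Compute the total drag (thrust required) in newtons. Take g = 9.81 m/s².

D = 98200 N

Weight W = mg = 169000 × 9.81 = 1.6579×10^6 N; in level flight L = W.
q = ½ρv² = ½ × 0.467 × 157² = 5756 Pa.
CL = 2W/(ρv²S) = 2×1.6579×10^6/(0.467×157²×427) = 0.6746.
CD = 0.0188 + 0.0465 × 0.6746² = 0.03996.
D = q·S·CD = 5756 × 427 × 0.03996 = 98210 N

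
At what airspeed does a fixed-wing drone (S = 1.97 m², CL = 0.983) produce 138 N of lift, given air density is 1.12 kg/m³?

v = 11.3 m/s

L = ½ρv²S·CL ⇒ v = √(2L/(ρ·S·CL))
v = √(2 × 138 / (1.12 × 1.97 × 0.983)) = √127.3 = 11.3 m/s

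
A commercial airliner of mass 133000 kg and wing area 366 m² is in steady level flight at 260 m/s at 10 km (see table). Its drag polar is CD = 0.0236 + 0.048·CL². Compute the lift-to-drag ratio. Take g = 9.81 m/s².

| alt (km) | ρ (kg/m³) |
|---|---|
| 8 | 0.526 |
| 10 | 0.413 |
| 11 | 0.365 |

L/D = 9.55

At 10 km, from the table: ρ = 0.413 kg/m³.
Weight W = mg = 133000 × 9.81 = 1.3047×10^6 N; in level flight L = W.
Dynamic pressure q = 0.5 × 0.413 × 260² = 13960 Pa.
CL = 2W/(ρv²S) = 2×1.3047×10^6/(0.413×260²×366) = 0.2554.
CD = 0.0236 + 0.048 × 0.2554² = 0.02673.
L/D = CL/CD = 0.2554 / 0.02673 = 9.55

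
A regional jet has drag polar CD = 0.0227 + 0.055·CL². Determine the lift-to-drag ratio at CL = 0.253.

CD = 0.0227 + 0.055 × 0.253² = 0.02622
L/D = CL/CD = 0.253 / 0.02622 = 9.65

L/D = 9.65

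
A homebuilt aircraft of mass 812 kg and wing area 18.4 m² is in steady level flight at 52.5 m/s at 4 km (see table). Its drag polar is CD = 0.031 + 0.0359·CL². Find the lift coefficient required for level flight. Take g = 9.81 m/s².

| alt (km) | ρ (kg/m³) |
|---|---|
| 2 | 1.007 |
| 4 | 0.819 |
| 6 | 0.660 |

At 4 km, from the table: ρ = 0.819 kg/m³.
Level flight ⇒ L = W = m·g = 812 × 9.81 = 7965.7 N.
q = ½ρv² = ½ × 0.819 × 52.5² = 1129 Pa.
CL = W/(q·S) = 7965.7 / (1129 × 18.4) = 0.3836.

CL = 0.384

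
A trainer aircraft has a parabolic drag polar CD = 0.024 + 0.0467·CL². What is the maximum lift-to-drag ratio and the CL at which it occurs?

(L/D)max = 14.9, at CL = 0.717

For CD = CD0 + K·CL², (L/D)max occurs at CL* = √(CD0/K) and equals 1/(2√(K·CD0)).
(L/D)max = 1/(2√(0.0467 × 0.024)) = 1/(2 × 0.03348) = 14.9
CL* = √(0.024/0.0467) = 0.717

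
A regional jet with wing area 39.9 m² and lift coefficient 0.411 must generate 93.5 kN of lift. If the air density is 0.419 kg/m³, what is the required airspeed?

v = 165 m/s

L = ½ρv²S·CL ⇒ v = √(2L/(ρ·S·CL))
v = √(2 × 93500 / (0.419 × 39.9 × 0.411)) = √27220 = 165 m/s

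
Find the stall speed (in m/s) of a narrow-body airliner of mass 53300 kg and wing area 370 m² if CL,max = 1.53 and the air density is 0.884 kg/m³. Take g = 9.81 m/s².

V_stall = 45.7 m/s

Stall occurs when L = W at CL,max. W = mg = 53300 × 9.81 = 5.229×10^5 N.
From L = ½ρV²S·CL,max = W: V_stall = √(2W/(ρSCL,max)) = √(2·5.229×10^5/(0.884·370·1.53))
V_stall = √2090 = 45.7 m/s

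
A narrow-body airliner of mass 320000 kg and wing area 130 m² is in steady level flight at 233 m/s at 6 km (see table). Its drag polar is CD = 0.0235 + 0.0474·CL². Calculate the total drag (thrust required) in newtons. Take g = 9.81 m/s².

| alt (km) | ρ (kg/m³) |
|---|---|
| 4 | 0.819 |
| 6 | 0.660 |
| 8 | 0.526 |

D = 2.55×10^5 N

At 6 km, from the table: ρ = 0.660 kg/m³.
Weight W = mg = 320000 × 9.81 = 3.1392×10^6 N; in level flight L = W.
q = ½ρv² = ½ × 0.66 × 233² = 17920 Pa.
Required CL = L/(qS) = 3.1392×10^6/(17920·130) = 1.348.
CD = 0.0235 + 0.0474 × 1.348² = 0.1096.
D = q·S·CD = 17920 × 130 × 0.1096 = 2.553×10^5 N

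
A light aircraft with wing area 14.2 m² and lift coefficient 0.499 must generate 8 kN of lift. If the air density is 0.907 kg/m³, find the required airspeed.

L = ½ρv²S·CL ⇒ v = √(2L/(ρ·S·CL))
v = √(2 × 8000 / (0.907 × 14.2 × 0.499)) = √2490 = 49.9 m/s

v = 49.9 m/s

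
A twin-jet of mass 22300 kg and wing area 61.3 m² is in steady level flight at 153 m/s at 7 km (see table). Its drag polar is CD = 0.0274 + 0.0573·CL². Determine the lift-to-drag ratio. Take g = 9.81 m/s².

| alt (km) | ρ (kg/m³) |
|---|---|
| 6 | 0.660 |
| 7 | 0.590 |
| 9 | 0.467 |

At 7 km, from the table: ρ = 0.590 kg/m³.
Level flight ⇒ L = W = m·g = 22300 × 9.81 = 2.1876×10^5 N.
Dynamic pressure q = 0.5 × 0.59 × 153² = 6906 Pa.
Required CL = L/(qS) = 2.1876×10^5/(6906·61.3) = 0.5168.
CD = 0.0274 + 0.0573 × 0.5168² = 0.0427.
L/D = CL/CD = 0.5168 / 0.0427 = 12.1

L/D = 12.1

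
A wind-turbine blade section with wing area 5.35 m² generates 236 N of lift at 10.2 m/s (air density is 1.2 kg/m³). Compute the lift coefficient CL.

CL = 0.707

From L = ½ρv²S·CL, rearranging gives CL = 2L/(ρv²S).
CL = 2 × 236 / (1.2 × 10.2² × 5.35) = 0.707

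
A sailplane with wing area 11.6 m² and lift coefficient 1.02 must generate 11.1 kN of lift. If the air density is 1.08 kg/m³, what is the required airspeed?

L = ½ρv²S·CL ⇒ v = √(2L/(ρ·S·CL))
v = √(2 × 11100 / (1.08 × 11.6 × 1.02)) = √1737 = 41.7 m/s

v = 41.7 m/s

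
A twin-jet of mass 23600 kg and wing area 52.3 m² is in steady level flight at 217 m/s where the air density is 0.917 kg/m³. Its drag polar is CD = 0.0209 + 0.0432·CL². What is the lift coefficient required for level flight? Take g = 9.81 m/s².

Weight W = mg = 23600 × 9.81 = 2.3152×10^5 N; in level flight L = W.
Dynamic pressure q = 0.5 × 0.917 × 217² = 21590 Pa.
CL = W/(q·S) = 2.3152×10^5 / (21590 × 52.3) = 0.205.

CL = 0.205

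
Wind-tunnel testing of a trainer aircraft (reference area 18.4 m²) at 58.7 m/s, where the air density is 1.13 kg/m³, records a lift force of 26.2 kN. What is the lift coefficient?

CL = 0.731

From L = ½ρv²S·CL, rearranging gives CL = 2L/(ρv²S).
CL = 2 × 26200 / (1.13 × 58.7² × 18.4) = 0.731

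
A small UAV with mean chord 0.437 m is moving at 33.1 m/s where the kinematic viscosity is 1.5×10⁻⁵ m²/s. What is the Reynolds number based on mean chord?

Re = v·c/ν = 33.1 × 0.437 / (1.5×10⁻⁵) = 9.64×10^5

Re = 9.64×10^5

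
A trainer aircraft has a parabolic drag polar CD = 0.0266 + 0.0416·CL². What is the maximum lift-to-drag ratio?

(L/D)max = 15

For CD = CD0 + K·CL², (L/D)max occurs at CL* = √(CD0/K) and equals 1/(2√(K·CD0)).
(L/D)max = 1/(2√(0.0416 × 0.0266)) = 1/(2 × 0.03326) = 15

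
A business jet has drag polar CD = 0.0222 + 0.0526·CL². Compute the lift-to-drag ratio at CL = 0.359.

L/D = 12.4

CD = 0.0222 + 0.0526 × 0.359² = 0.02898
L/D = CL/CD = 0.359 / 0.02898 = 12.4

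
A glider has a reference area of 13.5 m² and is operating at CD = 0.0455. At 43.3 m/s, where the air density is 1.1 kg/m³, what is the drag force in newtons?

D = 633 N

D = ½ρv²S·CD = ½ × 1.1 × 43.3² × 13.5 × 0.0455 = 633 N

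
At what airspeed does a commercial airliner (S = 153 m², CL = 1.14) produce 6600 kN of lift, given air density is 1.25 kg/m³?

L = ½ρv²S·CL ⇒ v = √(2L/(ρ·S·CL))
v = √(2 × 6.6×10^6 / (1.25 × 153 × 1.14)) = √60540 = 246 m/s

v = 246 m/s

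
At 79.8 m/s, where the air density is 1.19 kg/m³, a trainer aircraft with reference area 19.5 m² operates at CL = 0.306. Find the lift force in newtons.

L = 22600 N

L = ½ρv²S·CL = ½ × 1.19 × 79.8² × 19.5 × 0.306 = 22600 N ≈ 22.6 kN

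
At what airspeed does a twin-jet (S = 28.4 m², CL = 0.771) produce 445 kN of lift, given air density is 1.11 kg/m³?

L = ½ρv²S·CL ⇒ v = √(2L/(ρ·S·CL))
v = √(2 × 4.45×10^5 / (1.11 × 28.4 × 0.771)) = √36620 = 191 m/s

v = 191 m/s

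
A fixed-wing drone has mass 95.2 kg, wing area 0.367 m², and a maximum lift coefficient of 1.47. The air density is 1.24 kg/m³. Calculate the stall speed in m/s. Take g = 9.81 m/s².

V_stall = 52.8 m/s

Weight W = mg = 95.2 × 9.81 = 933.9 N.
V_stall = √(2W/(ρ·S·CL,max)) = √(2 × 933.9 / (1.24 × 0.367 × 1.47))
V_stall = √2792 = 52.8 m/s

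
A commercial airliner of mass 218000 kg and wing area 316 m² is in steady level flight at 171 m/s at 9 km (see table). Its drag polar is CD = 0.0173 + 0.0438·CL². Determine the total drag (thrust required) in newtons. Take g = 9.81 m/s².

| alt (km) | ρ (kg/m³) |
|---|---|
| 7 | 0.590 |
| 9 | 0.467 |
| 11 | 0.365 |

D = 1.3×10^5 N

At 9 km, from the table: ρ = 0.467 kg/m³.
Level flight ⇒ L = W = m·g = 218000 × 9.81 = 2.1386×10^6 N.
Dynamic pressure q = 0.5 × 0.467 × 171² = 6828 Pa.
Required CL = L/(qS) = 2.1386×10^6/(6828·316) = 0.9912.
CD = 0.0173 + 0.0438 × 0.9912² = 0.06033.
D = q·S·CD = 6828 × 316 × 0.06033 = 1.302×10^5 N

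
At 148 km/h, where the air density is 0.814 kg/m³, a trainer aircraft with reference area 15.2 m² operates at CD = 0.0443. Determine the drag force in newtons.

Convert speed: v = 148 km/h ÷ 3.6 = 41.11 m/s.
D = ½ρv²S·CD = ½ × 0.814 × 41.11² × 15.2 × 0.0443 = 463 N

D = 463 N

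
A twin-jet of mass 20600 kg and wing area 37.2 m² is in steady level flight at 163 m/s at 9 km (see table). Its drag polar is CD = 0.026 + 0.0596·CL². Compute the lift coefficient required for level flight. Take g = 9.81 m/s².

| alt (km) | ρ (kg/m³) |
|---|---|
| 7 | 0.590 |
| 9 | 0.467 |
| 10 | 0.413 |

CL = 0.876

At 9 km, from the table: ρ = 0.467 kg/m³.
In steady level flight, lift balances weight: W = mg = 20600 × 9.81 = 2.0209×10^5 N.
Dynamic pressure q = 0.5 × 0.467 × 163² = 6204 Pa.
CL = W/(q·S) = 2.0209×10^5 / (6204 × 37.2) = 0.8757.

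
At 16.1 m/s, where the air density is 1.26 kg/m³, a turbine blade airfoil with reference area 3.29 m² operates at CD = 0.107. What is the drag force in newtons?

D = ½ρv²S·CD = ½ × 1.26 × 16.1² × 3.29 × 0.107 = 57.5 N

D = 57.5 N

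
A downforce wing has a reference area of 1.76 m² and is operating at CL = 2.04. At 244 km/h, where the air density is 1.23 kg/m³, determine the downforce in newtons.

L = 10100 N

Convert speed: v = 244 km/h ÷ 3.6 = 67.78 m/s.
Dynamic pressure q = ½ρv² = ½ × 1.23 × 67.78² = 2825 Pa.
L = q·S·CL = 2825 × 1.76 × 2.04 = 10100 N ≈ 10.1 kN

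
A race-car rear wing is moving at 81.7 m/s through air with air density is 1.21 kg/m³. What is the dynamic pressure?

q = ½ρv² = ½ × 1.21 × 81.7² = 4040 Pa

q = 4040 Pa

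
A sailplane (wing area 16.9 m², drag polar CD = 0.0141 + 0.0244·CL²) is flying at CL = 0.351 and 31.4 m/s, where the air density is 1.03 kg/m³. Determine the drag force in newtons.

D = 147 N

CD = 0.0141 + 0.0244 × 0.351² = 0.01711
D = ½ρv²S·CD = ½ × 1.03 × 31.4² × 16.9 × 0.01711 = 147 N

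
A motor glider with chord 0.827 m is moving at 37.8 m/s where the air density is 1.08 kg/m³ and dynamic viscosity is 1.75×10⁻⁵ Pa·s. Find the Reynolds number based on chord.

Re = 1.93×10^6

Re = ρ·v·c/μ = 1.08 × 37.8 × 0.827 / (1.75×10⁻⁵) = 1.93×10^6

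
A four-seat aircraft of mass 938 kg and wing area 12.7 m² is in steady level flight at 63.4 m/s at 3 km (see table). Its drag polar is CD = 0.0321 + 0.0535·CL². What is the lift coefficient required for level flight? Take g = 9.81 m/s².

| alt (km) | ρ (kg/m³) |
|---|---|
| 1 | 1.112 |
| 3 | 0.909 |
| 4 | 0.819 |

CL = 0.397

At 3 km, from the table: ρ = 0.909 kg/m³.
Level flight ⇒ L = W = m·g = 938 × 9.81 = 9201.8 N.
q = ½ρv² = ½ × 0.909 × 63.4² = 1827 Pa.
CL = W/(q·S) = 9201.8 / (1827 × 12.7) = 0.3966.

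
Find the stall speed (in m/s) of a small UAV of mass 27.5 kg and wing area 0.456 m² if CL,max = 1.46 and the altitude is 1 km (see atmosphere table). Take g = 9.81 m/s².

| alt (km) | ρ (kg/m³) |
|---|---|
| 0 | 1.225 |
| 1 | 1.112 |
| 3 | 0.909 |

V_stall = 27 m/s

At 1 km, from the table: ρ = 1.112 kg/m³.
Weight W = mg = 27.5 × 9.81 = 269.8 N.
V_stall = √(2W/(ρ·S·CL,max)) = √(2 × 269.8 / (1.112 × 0.456 × 1.46))
V_stall = √728.8 = 27 m/s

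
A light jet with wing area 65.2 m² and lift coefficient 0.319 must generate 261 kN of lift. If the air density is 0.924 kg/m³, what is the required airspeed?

L = ½ρv²S·CL ⇒ v = √(2L/(ρ·S·CL))
v = √(2 × 2.61×10^5 / (0.924 × 65.2 × 0.319)) = √27160 = 165 m/s

v = 165 m/s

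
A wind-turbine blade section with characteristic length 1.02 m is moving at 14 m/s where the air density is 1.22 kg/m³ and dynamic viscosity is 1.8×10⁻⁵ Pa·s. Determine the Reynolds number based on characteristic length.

Re = ρ·v·c/μ = 1.22 × 14 × 1.02 / (1.8×10⁻⁵) = 9.68×10^5

Re = 9.68×10^5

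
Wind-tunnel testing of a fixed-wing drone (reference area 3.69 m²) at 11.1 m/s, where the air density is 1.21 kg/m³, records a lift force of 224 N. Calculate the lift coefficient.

CL = 0.814

From L = ½ρv²S·CL, rearranging gives CL = 2L/(ρv²S).
CL = 2 × 224 / (1.21 × 11.1² × 3.69) = 0.814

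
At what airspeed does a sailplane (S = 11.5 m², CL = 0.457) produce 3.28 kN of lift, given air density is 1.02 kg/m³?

L = ½ρv²S·CL ⇒ v = √(2L/(ρ·S·CL))
v = √(2 × 3280 / (1.02 × 11.5 × 0.457)) = √1224 = 35 m/s

v = 35 m/s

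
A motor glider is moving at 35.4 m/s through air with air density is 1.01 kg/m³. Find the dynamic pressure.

q = ½ρv² = ½ × 1.01 × 35.4² = 633 Pa

q = 633 Pa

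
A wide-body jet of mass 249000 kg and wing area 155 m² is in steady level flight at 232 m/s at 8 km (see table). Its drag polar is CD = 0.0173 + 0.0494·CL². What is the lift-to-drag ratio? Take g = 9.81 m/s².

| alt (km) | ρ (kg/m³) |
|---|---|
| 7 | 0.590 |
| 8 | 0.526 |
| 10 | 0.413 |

At 8 km, from the table: ρ = 0.526 kg/m³.
In steady level flight, lift balances weight: W = mg = 249000 × 9.81 = 2.4427×10^6 N.
Dynamic pressure q = 0.5 × 0.526 × 232² = 14160 Pa.
CL = 2W/(ρv²S) = 2×2.4427×10^6/(0.526×232²×155) = 1.113.
CD = 0.0173 + 0.0494 × 1.113² = 0.07853.
L/D = CL/CD = 1.113 / 0.07853 = 14.2

L/D = 14.2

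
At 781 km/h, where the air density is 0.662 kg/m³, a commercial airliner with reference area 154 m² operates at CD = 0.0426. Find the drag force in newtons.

Convert speed: v = 781 km/h ÷ 3.6 = 216.9 m/s.
Dynamic pressure q = ½ρv² = ½ × 0.662 × 216.9² = 15580 Pa.
D = q·S·CD = 15580 × 154 × 0.0426 = 1.02×10^5 N ≈ 102 kN

D = 1.02×10^5 N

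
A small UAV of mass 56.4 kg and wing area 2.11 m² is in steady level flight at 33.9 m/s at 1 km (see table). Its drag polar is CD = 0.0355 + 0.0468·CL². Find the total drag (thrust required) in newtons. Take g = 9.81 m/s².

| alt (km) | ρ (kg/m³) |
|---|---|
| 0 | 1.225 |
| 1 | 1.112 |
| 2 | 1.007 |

At 1 km, from the table: ρ = 1.112 kg/m³.
Level flight ⇒ L = W = m·g = 56.4 × 9.81 = 553.28 N.
q = ½ρv² = ½ × 1.112 × 33.9² = 639 Pa.
CL = W/(q·S) = 553.28 / (639 × 2.11) = 0.4104.
CD = 0.0355 + 0.0468 × 0.4104² = 0.04338.
D = q·S·CD = 639 × 2.11 × 0.04338 = 58.49 N

D = 58.5 N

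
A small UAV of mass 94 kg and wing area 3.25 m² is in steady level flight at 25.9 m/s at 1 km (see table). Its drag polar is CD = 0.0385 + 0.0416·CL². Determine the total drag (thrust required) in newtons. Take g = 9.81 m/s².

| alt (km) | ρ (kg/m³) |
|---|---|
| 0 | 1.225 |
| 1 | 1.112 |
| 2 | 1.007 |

D = 75.9 N

At 1 km, from the table: ρ = 1.112 kg/m³.
Weight W = mg = 94 × 9.81 = 922.14 N; in level flight L = W.
Dynamic pressure q = 0.5 × 1.112 × 25.9² = 373 Pa.
CL = W/(q·S) = 922.14 / (373 × 3.25) = 0.7607.
CD = 0.0385 + 0.0416 × 0.7607² = 0.06258.
D = q·S·CD = 373 × 3.25 × 0.06258 = 75.85 N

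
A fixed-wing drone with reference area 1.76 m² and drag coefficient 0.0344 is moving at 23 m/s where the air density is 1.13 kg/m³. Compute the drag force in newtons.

D = 18.1 N

Dynamic pressure q = ½ρv² = ½ × 1.13 × 23² = 298.9 Pa.
D = q·S·CD = 298.9 × 1.76 × 0.0344 = 18.1 N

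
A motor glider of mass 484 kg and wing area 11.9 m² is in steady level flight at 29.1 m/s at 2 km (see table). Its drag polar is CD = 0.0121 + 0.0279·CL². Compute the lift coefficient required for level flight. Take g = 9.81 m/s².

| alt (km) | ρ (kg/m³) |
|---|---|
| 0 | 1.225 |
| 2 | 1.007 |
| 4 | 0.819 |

At 2 km, from the table: ρ = 1.007 kg/m³.
Weight W = mg = 484 × 9.81 = 4748 N; in level flight L = W.
q = ½ρv² = ½ × 1.007 × 29.1² = 426.4 Pa.
CL = 2W/(ρv²S) = 2×4748/(1.007×29.1²×11.9) = 0.9358.

CL = 0.936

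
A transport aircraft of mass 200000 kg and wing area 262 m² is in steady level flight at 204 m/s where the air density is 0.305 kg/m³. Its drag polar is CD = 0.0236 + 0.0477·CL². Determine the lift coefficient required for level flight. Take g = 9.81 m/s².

Level flight ⇒ L = W = m·g = 200000 × 9.81 = 1.962×10^6 N.
q = ½ρv² = ½ × 0.305 × 204² = 6346 Pa.
CL = 2W/(ρv²S) = 2×1.962×10^6/(0.305×204²×262) = 1.18.

CL = 1.18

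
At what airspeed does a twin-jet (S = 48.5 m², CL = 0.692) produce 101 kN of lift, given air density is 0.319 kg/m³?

v = 137 m/s

L = ½ρv²S·CL ⇒ v = √(2L/(ρ·S·CL))
v = √(2 × 1.01×10^5 / (0.319 × 48.5 × 0.692)) = √18870 = 137 m/s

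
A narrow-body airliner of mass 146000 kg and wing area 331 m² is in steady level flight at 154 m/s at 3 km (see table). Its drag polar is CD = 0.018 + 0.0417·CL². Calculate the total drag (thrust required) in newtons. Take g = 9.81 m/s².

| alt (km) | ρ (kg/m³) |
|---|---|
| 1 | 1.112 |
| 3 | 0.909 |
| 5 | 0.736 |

D = 88200 N

At 3 km, from the table: ρ = 0.909 kg/m³.
In steady level flight, lift balances weight: W = mg = 146000 × 9.81 = 1.4323×10^6 N.
q = ½ρv² = ½ × 0.909 × 154² = 10780 Pa.
Required CL = L/(qS) = 1.4323×10^6/(10780·331) = 0.4014.
CD = 0.018 + 0.0417 × 0.4014² = 0.02472.
D = q·S·CD = 10780 × 331 × 0.02472 = 88200 N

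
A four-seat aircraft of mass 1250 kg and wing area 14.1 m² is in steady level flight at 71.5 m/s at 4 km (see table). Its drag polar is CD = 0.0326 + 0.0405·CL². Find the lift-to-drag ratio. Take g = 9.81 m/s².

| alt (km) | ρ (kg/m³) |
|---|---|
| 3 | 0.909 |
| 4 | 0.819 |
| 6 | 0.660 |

At 4 km, from the table: ρ = 0.819 kg/m³.
Weight W = mg = 1250 × 9.81 = 12262 N; in level flight L = W.
Dynamic pressure q = 0.5 × 0.819 × 71.5² = 2093 Pa.
CL = 2W/(ρv²S) = 2×12262/(0.819×71.5²×14.1) = 0.4154.
CD = 0.0326 + 0.0405 × 0.4154² = 0.03959.
L/D = CL/CD = 0.4154 / 0.03959 = 10.5

L/D = 10.5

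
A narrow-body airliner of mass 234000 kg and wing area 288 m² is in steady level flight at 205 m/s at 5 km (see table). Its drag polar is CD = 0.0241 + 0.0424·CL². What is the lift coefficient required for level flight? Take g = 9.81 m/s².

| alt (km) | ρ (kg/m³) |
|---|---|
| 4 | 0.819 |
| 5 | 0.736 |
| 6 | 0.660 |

CL = 0.515

At 5 km, from the table: ρ = 0.736 kg/m³.
Level flight ⇒ L = W = m·g = 234000 × 9.81 = 2.2955×10^6 N.
Dynamic pressure q = 0.5 × 0.736 × 205² = 15470 Pa.
CL = W/(q·S) = 2.2955×10^6 / (15470 × 288) = 0.5154.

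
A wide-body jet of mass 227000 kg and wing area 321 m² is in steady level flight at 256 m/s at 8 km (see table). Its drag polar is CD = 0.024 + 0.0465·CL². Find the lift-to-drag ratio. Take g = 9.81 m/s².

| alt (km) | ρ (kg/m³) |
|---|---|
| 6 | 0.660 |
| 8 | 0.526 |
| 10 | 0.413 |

L/D = 12.8

At 8 km, from the table: ρ = 0.526 kg/m³.
Weight W = mg = 227000 × 9.81 = 2.2269×10^6 N; in level flight L = W.
Dynamic pressure q = 0.5 × 0.526 × 256² = 17240 Pa.
CL = W/(q·S) = 2.2269×10^6 / (17240 × 321) = 0.4025.
CD = 0.024 + 0.0465 × 0.4025² = 0.03153.
L/D = CL/CD = 0.4025 / 0.03153 = 12.8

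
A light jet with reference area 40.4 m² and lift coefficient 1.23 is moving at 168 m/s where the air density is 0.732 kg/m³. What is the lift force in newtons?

L = 5.13×10^5 N

Dynamic pressure q = ½ρv² = ½ × 0.732 × 168² = 10330 Pa.
L = q·S·CL = 10330 × 40.4 × 1.23 = 5.13×10^5 N ≈ 513 kN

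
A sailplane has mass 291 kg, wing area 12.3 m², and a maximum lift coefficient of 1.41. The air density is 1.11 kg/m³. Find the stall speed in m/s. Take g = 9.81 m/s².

V_stall = 17.2 m/s

At stall, lift equals weight: L = W = m·g = 291 × 9.81 = 2855 N.
V_stall = √(2W/(ρ·S·CL,max)) = √(2 × 2855 / (1.11 × 12.3 × 1.41))
V_stall = √296.6 = 17.2 m/s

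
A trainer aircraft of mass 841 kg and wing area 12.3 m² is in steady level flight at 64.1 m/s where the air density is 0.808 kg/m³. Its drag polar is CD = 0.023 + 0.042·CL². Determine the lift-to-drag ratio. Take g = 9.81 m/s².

L/D = 13.5

Weight W = mg = 841 × 9.81 = 8250.2 N; in level flight L = W.
q = ½ρv² = ½ × 0.808 × 64.1² = 1660 Pa.
CL = 2W/(ρv²S) = 2×8250.2/(0.808×64.1²×12.3) = 0.4041.
CD = 0.023 + 0.042 × 0.4041² = 0.02986.
L/D = CL/CD = 0.4041 / 0.02986 = 13.5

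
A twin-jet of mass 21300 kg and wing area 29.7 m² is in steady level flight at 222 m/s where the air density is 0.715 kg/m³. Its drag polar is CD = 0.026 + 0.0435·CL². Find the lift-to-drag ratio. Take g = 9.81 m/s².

L/D = 12.1

Weight W = mg = 21300 × 9.81 = 2.0895×10^5 N; in level flight L = W.
Dynamic pressure q = 0.5 × 0.715 × 222² = 17620 Pa.
CL = 2W/(ρv²S) = 2×2.0895×10^5/(0.715×222²×29.7) = 0.3993.
CD = 0.026 + 0.0435 × 0.3993² = 0.03294.
L/D = CL/CD = 0.3993 / 0.03294 = 12.1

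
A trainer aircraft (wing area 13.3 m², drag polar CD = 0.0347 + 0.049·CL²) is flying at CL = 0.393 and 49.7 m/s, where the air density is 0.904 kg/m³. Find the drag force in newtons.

D = 628 N

CD = 0.0347 + 0.049 × 0.393² = 0.04227
D = ½ρv²S·CD = ½ × 0.904 × 49.7² × 13.3 × 0.04227 = 628 N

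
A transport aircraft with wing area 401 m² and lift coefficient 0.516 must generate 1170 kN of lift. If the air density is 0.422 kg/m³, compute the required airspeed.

v = 164 m/s

L = ½ρv²S·CL ⇒ v = √(2L/(ρ·S·CL))
v = √(2 × 1.17×10^6 / (0.422 × 401 × 0.516)) = √26800 = 164 m/s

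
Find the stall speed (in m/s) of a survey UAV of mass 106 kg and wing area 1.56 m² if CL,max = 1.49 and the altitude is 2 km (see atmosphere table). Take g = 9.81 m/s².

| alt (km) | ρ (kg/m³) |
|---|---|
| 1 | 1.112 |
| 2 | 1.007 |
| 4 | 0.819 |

At 2 km, from the table: ρ = 1.007 kg/m³.
At stall, lift equals weight: L = W = m·g = 106 × 9.81 = 1040 N.
V_stall = √(2W/(ρ·S·CL,max)) = √(2 × 1040 / (1.007 × 1.56 × 1.49))
V_stall = √888.5 = 29.8 m/s

V_stall = 29.8 m/s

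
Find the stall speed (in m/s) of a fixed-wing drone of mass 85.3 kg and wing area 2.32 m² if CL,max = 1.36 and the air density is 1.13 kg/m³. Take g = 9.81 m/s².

Weight W = mg = 85.3 × 9.81 = 836.8 N.
From L = ½ρV²S·CL,max = W: V_stall = √(2W/(ρSCL,max)) = √(2·836.8/(1.13·2.32·1.36))
V_stall = √469.4 = 21.7 m/s

V_stall = 21.7 m/s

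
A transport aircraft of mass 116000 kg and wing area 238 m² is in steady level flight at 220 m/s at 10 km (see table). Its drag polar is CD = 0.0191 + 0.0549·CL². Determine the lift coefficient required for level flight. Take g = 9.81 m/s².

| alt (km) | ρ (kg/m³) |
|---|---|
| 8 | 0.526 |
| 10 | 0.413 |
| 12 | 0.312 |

CL = 0.478

At 10 km, from the table: ρ = 0.413 kg/m³.
In steady level flight, lift balances weight: W = mg = 116000 × 9.81 = 1.138×10^6 N.
q = ½ρv² = ½ × 0.413 × 220² = 9995 Pa.
CL = 2W/(ρv²S) = 2×1.138×10^6/(0.413×220²×238) = 0.4784.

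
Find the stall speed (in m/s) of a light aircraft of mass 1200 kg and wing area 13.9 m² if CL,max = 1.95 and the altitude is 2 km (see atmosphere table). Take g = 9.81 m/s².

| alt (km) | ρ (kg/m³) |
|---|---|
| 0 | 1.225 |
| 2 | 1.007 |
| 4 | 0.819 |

V_stall = 29.4 m/s

At 2 km, from the table: ρ = 1.007 kg/m³.
At stall, lift equals weight: L = W = m·g = 1200 × 9.81 = 11770 N.
From L = ½ρV²S·CL,max = W: V_stall = √(2W/(ρSCL,max)) = √(2·11770/(1.007·13.9·1.95))
V_stall = √862.6 = 29.4 m/s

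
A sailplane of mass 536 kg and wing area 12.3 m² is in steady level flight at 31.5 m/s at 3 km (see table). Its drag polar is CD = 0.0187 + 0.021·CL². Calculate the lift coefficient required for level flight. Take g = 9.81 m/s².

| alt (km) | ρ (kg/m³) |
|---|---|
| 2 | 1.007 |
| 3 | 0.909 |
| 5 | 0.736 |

At 3 km, from the table: ρ = 0.909 kg/m³.
Weight W = mg = 536 × 9.81 = 5258.2 N; in level flight L = W.
Dynamic pressure q = 0.5 × 0.909 × 31.5² = 451 Pa.
Required CL = L/(qS) = 5258.2/(451·12.3) = 0.9479.

CL = 0.948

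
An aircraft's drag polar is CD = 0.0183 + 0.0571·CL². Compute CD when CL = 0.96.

CD = 0.0183 + 0.0571 × 0.96² = 0.0183 + 0.05262 = 0.0709

CD = 0.0709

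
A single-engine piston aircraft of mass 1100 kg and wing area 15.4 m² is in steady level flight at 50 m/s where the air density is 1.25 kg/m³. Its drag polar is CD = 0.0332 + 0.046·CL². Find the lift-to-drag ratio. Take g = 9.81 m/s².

L/D = 10.6

In steady level flight, lift balances weight: W = mg = 1100 × 9.81 = 10791 N.
q = ½ρv² = ½ × 1.25 × 50² = 1562 Pa.
Required CL = L/(qS) = 10791/(1562·15.4) = 0.4485.
CD = 0.0332 + 0.046 × 0.4485² = 0.04245.
L/D = CL/CD = 0.4485 / 0.04245 = 10.6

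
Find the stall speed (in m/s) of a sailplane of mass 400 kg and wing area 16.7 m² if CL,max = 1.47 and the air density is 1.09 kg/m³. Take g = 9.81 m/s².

At stall, lift equals weight: L = W = m·g = 400 × 9.81 = 3924 N.
From L = ½ρV²S·CL,max = W: V_stall = √(2W/(ρSCL,max)) = √(2·3924/(1.09·16.7·1.47))
V_stall = √293.3 = 17.1 m/s

V_stall = 17.1 m/s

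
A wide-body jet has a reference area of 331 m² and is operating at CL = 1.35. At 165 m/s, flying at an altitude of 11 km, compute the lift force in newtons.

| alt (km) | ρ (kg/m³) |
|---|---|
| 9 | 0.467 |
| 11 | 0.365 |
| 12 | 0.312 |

L = 2.22×10^6 N

At 11 km, from the table: ρ = 0.365 kg/m³.
L = ½ρv²S·CL = ½ × 0.365 × 165² × 331 × 1.35 = 2.22×10^6 N ≈ 2220 kN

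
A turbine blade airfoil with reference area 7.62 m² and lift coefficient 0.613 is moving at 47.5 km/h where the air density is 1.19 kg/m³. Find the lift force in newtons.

Convert speed: v = 47.5 km/h ÷ 3.6 = 13.19 m/s.
Dynamic pressure q = ½ρv² = ½ × 1.19 × 13.19² = 103.6 Pa.
L = q·S·CL = 103.6 × 7.62 × 0.613 = 484 N

L = 484 N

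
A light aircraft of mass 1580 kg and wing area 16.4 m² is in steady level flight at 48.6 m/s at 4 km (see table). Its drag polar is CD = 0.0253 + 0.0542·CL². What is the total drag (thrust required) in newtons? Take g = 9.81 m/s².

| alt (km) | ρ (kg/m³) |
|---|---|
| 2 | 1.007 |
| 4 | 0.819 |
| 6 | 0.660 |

D = 1220 N

At 4 km, from the table: ρ = 0.819 kg/m³.
Weight W = mg = 1580 × 9.81 = 15500 N; in level flight L = W.
q = ½ρv² = ½ × 0.819 × 48.6² = 967.2 Pa.
CL = W/(q·S) = 15500 / (967.2 × 16.4) = 0.9771.
CD = 0.0253 + 0.0542 × 0.9771² = 0.07705.
D = q·S·CD = 967.2 × 16.4 × 0.07705 = 1222 N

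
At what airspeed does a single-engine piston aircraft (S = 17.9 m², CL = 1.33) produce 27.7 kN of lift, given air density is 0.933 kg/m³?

v = 49.9 m/s

L = ½ρv²S·CL ⇒ v = √(2L/(ρ·S·CL))
v = √(2 × 27700 / (0.933 × 17.9 × 1.33)) = √2494 = 49.9 m/s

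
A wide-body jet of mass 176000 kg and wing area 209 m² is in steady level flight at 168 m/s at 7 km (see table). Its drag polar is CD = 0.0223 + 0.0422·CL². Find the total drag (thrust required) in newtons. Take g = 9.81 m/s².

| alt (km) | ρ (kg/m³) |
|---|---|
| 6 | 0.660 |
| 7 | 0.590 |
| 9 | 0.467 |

At 7 km, from the table: ρ = 0.590 kg/m³.
Level flight ⇒ L = W = m·g = 176000 × 9.81 = 1.7266×10^6 N.
q = ½ρv² = ½ × 0.59 × 168² = 8326 Pa.
CL = W/(q·S) = 1.7266×10^6 / (8326 × 209) = 0.9922.
CD = 0.0223 + 0.0422 × 0.9922² = 0.06384.
D = q·S·CD = 8326 × 209 × 0.06384 = 1.111×10^5 N

D = 1.11×10^5 N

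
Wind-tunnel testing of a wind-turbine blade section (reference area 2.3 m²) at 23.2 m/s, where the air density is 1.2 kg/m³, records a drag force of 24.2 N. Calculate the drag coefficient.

From D = ½ρv²S·CD, rearranging gives CD = 2D/(ρv²S).
CD = 2 × 24.2 / (1.2 × 23.2² × 2.3) = 0.0326

CD = 0.0326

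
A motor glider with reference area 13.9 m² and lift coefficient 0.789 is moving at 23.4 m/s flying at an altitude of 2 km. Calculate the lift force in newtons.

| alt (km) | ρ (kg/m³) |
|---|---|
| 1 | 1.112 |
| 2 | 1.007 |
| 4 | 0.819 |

L = 3020 N

At 2 km, from the table: ρ = 1.007 kg/m³.
L = ½ρv²S·CL = ½ × 1.007 × 23.4² × 13.9 × 0.789 = 3020 N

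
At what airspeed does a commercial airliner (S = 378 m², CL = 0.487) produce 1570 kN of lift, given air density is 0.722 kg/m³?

L = ½ρv²S·CL ⇒ v = √(2L/(ρ·S·CL))
v = √(2 × 1.57×10^6 / (0.722 × 378 × 0.487)) = √23620 = 154 m/s

v = 154 m/s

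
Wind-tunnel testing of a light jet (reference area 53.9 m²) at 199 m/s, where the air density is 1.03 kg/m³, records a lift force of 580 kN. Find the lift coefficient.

From L = ½ρv²S·CL, rearranging gives CL = 2L/(ρv²S).
CL = 2 × 5.8×10^5 / (1.03 × 199² × 53.9) = 0.528

CL = 0.528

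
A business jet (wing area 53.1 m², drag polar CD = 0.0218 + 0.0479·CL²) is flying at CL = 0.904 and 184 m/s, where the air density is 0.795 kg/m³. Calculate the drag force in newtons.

CD = 0.0218 + 0.0479 × 0.904² = 0.06094
D = ½ρv²S·CD = ½ × 0.795 × 184² × 53.1 × 0.06094 = 43600 N

D = 43600 N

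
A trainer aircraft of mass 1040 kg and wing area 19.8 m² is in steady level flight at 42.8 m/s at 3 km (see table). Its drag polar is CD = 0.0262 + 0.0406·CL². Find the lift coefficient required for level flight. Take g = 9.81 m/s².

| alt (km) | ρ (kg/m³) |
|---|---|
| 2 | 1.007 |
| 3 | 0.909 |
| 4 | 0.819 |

CL = 0.619

At 3 km, from the table: ρ = 0.909 kg/m³.
Weight W = mg = 1040 × 9.81 = 10202 N; in level flight L = W.
q = ½ρv² = ½ × 0.909 × 42.8² = 832.6 Pa.
CL = W/(q·S) = 10202 / (832.6 × 19.8) = 0.6189.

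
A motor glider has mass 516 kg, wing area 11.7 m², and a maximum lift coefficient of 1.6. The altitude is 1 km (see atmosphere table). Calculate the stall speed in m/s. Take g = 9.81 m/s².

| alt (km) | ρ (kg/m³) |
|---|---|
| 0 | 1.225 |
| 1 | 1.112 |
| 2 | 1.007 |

V_stall = 22.1 m/s

At 1 km, from the table: ρ = 1.112 kg/m³.
At stall, lift equals weight: L = W = m·g = 516 × 9.81 = 5062 N.
V_stall = √(2W/(ρ·S·CL,max)) = √(2 × 5062 / (1.112 × 11.7 × 1.6))
V_stall = √486.3 = 22.1 m/s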